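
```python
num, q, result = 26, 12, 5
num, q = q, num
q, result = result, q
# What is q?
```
Trace:
  num=26, q=12, result=5
  num=12, q=26, result=5
  num=12, q=5, result=26

Final answer: 5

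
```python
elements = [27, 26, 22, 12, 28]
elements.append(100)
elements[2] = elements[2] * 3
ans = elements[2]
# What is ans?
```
Trace:
  elements=[27, 26, 22, 12, 28]
  elements=[27, 26, 22, 12, 28, 100]
  elements=[27, 26, 66, 12, 28, 100]
  elements=[27, 26, 66, 12, 28, 100], ans=66

Final answer: 66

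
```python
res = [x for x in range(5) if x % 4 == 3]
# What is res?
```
Trace:
  x=0
  x=1
  x=2
  x=3
  x=4
  res=[3]

Final answer: [3]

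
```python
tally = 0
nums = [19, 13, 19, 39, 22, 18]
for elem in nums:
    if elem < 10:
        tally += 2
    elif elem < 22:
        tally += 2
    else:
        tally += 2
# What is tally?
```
Trace:
  tally=0
  tally=2, elem=19
  tally=4, elem=13
  tally=6, elem=19
  tally=8, elem=39
  tally=10, elem=22
  tally=12, elem=18

Final answer: 12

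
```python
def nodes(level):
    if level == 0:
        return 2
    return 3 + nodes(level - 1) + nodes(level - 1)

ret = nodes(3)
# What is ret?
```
Call trace (a repeated sub-call is expanded the first time; later identical calls just restate its return value):
nodes(level=3)
  nodes(level=2)
    nodes(level=1)
      nodes(level=0)
      -> return 2
      nodes(level=0)
      -> return 2
    -> return 7
    nodes(level=1) -> return 7  (same call as traced above)
  -> return 17
  nodes(level=2) -> return 17  (same call as traced above)
-> return 37

Final answer: 37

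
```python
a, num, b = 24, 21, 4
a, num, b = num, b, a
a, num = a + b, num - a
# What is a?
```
Trace:
  a=24, num=21, b=4
  a=21, num=4, b=24
  a=45, num=-17, b=24

Final answer: 45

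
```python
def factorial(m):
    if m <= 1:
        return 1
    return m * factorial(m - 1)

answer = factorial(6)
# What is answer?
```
Call trace:
factorial(m=6)
  factorial(m=5)
    factorial(m=4)
      factorial(m=3)
        factorial(m=2)
          factorial(m=1)
          -> return 1
        -> return 2
      -> return 6
    -> return 24
  -> return 120
-> return 720

Final answer: 720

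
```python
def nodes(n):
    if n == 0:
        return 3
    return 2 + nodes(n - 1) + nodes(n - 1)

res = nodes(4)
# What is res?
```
Call trace (a repeated sub-call is expanded the first time; later identical calls just restate its return value):
nodes(n=4)
  nodes(n=3)
    nodes(n=2)
      nodes(n=1)
        nodes(n=0)
        -> return 3
        nodes(n=0)
        -> return 3
      -> return 8
      nodes(n=1) -> return 8  (same call as traced above)
    -> return 18
    nodes(n=2) -> return 18  (same call as traced above)
  -> return 38
  nodes(n=3) -> return 38  (same call as traced above)
-> return 78

Final answer: 78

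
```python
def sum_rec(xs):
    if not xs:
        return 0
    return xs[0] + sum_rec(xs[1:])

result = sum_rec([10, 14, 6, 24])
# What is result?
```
Call trace:
sum_rec(xs=[10, 14, 6, 24])
  sum_rec(xs=[14, 6, 24])
    sum_rec(xs=[6, 24])
      sum_rec(xs=[24])
        sum_rec(xs=[])
        -> return 0
      -> return 24
    -> return 30
  -> return 44
-> return 54

Final answer: 54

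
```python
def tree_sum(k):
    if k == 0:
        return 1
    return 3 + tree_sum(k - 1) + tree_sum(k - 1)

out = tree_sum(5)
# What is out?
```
Call trace (a repeated sub-call is expanded the first time; later identical calls just restate its return value):
tree_sum(k=5)
  tree_sum(k=4)
    tree_sum(k=3)
      tree_sum(k=2)
        tree_sum(k=1)
          tree_sum(k=0)
          -> return 1
          tree_sum(k=0)
          -> return 1
        -> return 5
        tree_sum(k=1) -> return 5  (same call as traced above)
      -> return 13
      tree_sum(k=2) -> return 13  (same call as traced above)
    -> return 29
    tree_sum(k=3) -> return 29  (same call as traced above)
  -> return 61
  tree_sum(k=4) -> return 61  (same call as traced above)
-> return 125

Final answer: 125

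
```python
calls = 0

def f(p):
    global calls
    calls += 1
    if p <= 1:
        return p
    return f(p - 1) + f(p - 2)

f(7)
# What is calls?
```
Call trace (a repeated sub-call is expanded the first time; later identical calls just restate its return value):
f(p=7)
  f(p=6)
    f(p=5)
      f(p=4)
        f(p=3)
          f(p=2)
            f(p=1)
            -> return 1
            f(p=0)
            -> return 0
          -> return 1
          f(p=1)
          -> return 1
        -> return 2
        f(p=2) -> return 1  (same call as traced above)
      -> return 3
      f(p=3) -> return 2  (same call as traced above)
    -> return 5
    f(p=4) -> return 3  (same call as traced above)
  -> return 8
  f(p=5) -> return 5  (same call as traced above)
-> return 13

calls is incremented once per call, so count the calls in each subtree. Let C(p) = number of calls made by f(p).
C(0) = C(1) = 1 (base case, no recursion); C(p) = 1 + C(p - 1) + C(p - 2) otherwise.
C(2) = 1 + C(1) + C(0) = 1 + 1 + 1 = 3
C(3) = 1 + C(2) + C(1) = 1 + 3 + 1 = 5
C(4) = 1 + C(3) + C(2) = 1 + 5 + 3 = 9
C(5) = 1 + C(4) + C(3) = 1 + 9 + 5 = 15
C(6) = 1 + C(5) + C(4) = 1 + 15 + 9 = 25
C(7) = 1 + C(6) + C(5) = 1 + 25 + 15 = 41
calls = C(7) = 41

Final answer: 41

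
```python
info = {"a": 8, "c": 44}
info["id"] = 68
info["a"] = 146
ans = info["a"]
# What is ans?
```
Trace:
  info={'a': 8, 'c': 44}
  info={'a': 8, 'c': 44, 'id': 68}
  info={'a': 146, 'c': 44, 'id': 68}
  info={'a': 146, 'c': 44, 'id': 68}, ans=146

Final answer: 146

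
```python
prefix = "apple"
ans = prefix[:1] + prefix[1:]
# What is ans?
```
Trace:
  prefix='apple'
  prefix='apple', ans='apple'

Final answer: 'apple'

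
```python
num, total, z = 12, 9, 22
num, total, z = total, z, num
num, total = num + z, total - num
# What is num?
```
Trace:
  num=12, total=9, z=22
  num=9, total=22, z=12
  num=21, total=13, z=12

Final answer: 21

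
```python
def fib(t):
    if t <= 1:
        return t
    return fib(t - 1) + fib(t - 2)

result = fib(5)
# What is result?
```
Call trace (a repeated sub-call is expanded the first time; later identical calls just restate its return value):
fib(t=5)
  fib(t=4)
    fib(t=3)
      fib(t=2)
        fib(t=1)
        -> return 1
        fib(t=0)
        -> return 0
      -> return 1
      fib(t=1)
      -> return 1
    -> return 2
    fib(t=2) -> return 1  (same call as traced above)
  -> return 3
  fib(t=3) -> return 2  (same call as traced above)
-> return 5

Final answer: 5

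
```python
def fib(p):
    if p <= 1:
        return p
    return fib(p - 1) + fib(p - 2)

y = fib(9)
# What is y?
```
Call trace (a repeated sub-call is expanded the first time; later identical calls just restate its return value):
fib(p=9)
  fib(p=8)
    fib(p=7)
      fib(p=6)
        fib(p=5)
          fib(p=4)
            fib(p=3)
              fib(p=2)
                fib(p=1)
                -> return 1
                fib(p=0)
                -> return 0
              -> return 1
              fib(p=1)
              -> return 1
            -> return 2
            fib(p=2) -> return 1  (same call as traced above)
          -> return 3
          fib(p=3) -> return 2  (same call as traced above)
        -> return 5
        fib(p=4) -> return 3  (same call as traced above)
      -> return 8
      fib(p=5) -> return 5  (same call as traced above)
    -> return 13
    fib(p=6) -> return 8  (same call as traced above)
  -> return 21
  fib(p=7) -> return 13  (same call as traced above)
-> return 34

Final answer: 34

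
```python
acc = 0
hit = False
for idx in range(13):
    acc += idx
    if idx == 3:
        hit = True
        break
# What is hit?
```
Trace:
  acc=0
  acc=0, hit=False
  acc=0, hit=False, idx=0
  acc=1, hit=False, idx=1
  acc=3, hit=False, idx=2
  acc=6, hit=True, idx=3

Final answer: True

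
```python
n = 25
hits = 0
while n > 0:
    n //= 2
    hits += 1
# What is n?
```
Trace:
  n=25
  n=25, hits=0
  n=12, hits=1
  n=6, hits=2
  n=3, hits=3
  n=1, hits=4
  n=0, hits=5

Final answer: 0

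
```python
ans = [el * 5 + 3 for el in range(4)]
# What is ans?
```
Trace:
  el=0
  el=1
  el=2
  el=3
  ans=[3, 8, 13, 18]

Final answer: [3, 8, 13, 18]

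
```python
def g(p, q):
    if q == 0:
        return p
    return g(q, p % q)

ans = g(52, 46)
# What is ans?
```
Call trace:
g(p=52, q=46)
  g(p=46, q=6)
    g(p=6, q=4)
      g(p=4, q=2)
        g(p=2, q=0)
        -> return 2
      -> return 2
    -> return 2
  -> return 2
-> return 2

Final answer: 2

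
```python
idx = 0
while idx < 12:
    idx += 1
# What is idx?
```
Trace:
  idx=0
  idx=1
  idx=2
  idx=3
  idx=4
  idx=5
  idx=6
  idx=7
  idx=8
  idx=9
  idx=10
  idx=11
  idx=12

Final answer: 12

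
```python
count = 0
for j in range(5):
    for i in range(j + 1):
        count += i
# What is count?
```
Trace:
  count=0
  count=0, j=0, i=0
  count=0, j=1, i=0
  count=1, j=1, i=1
  count=1, j=2, i=0
  count=2, j=2, i=1
  count=4, j=2, i=2
  count=4, j=3, i=0
  count=5, j=3, i=1
  count=7, j=3, i=2
  count=10, j=3, i=3
  count=10, j=4, i=0
  count=11, j=4, i=1
  count=13, j=4, i=2
  count=16, j=4, i=3
  count=20, j=4, i=4

Final answer: 20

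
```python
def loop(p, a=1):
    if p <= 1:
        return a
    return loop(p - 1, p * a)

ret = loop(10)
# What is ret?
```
Call trace:
loop(p=10, a=1)
  loop(p=9, a=10)
    loop(p=8, a=90)
      loop(p=7, a=720)
        loop(p=6, a=5040)
          loop(p=5, a=30240)
            loop(p=4, a=151200)
              loop(p=3, a=604800)
                loop(p=2, a=1814400)
                  loop(p=1, a=3628800)
                  -> return 3628800
                -> return 3628800
              -> return 3628800
            -> return 3628800
          -> return 3628800
        -> return 3628800
      -> return 3628800
    -> return 3628800
  -> return 3628800
-> return 3628800

Final answer: 3628800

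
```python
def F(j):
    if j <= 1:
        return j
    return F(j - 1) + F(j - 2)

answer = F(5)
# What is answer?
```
Call trace (a repeated sub-call is expanded the first time; later identical calls just restate its return value):
F(j=5)
  F(j=4)
    F(j=3)
      F(j=2)
        F(j=1)
        -> return 1
        F(j=0)
        -> return 0
      -> return 1
      F(j=1)
      -> return 1
    -> return 2
    F(j=2) -> return 1  (same call as traced above)
  -> return 3
  F(j=3) -> return 2  (same call as traced above)
-> return 5

Final answer: 5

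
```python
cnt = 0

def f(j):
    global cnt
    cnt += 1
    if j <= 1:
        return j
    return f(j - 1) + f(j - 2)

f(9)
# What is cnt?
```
Call trace (a repeated sub-call is expanded the first time; later identical calls just restate its return value):
f(j=9)
  f(j=8)
    f(j=7)
      f(j=6)
        f(j=5)
          f(j=4)
            f(j=3)
              f(j=2)
                f(j=1)
                -> return 1
                f(j=0)
                -> return 0
              -> return 1
              f(j=1)
              -> return 1
            -> return 2
            f(j=2) -> return 1  (same call as traced above)
          -> return 3
          f(j=3) -> return 2  (same call as traced above)
        -> return 5
        f(j=4) -> return 3  (same call as traced above)
      -> return 8
      f(j=5) -> return 5  (same call as traced above)
    -> return 13
    f(j=6) -> return 8  (same call as traced above)
  -> return 21
  f(j=7) -> return 13  (same call as traced above)
-> return 34

cnt is incremented once per call, so count the calls in each subtree. Let C(j) = number of calls made by f(j).
C(0) = C(1) = 1 (base case, no recursion); C(j) = 1 + C(j - 1) + C(j - 2) otherwise.
C(2) = 1 + C(1) + C(0) = 1 + 1 + 1 = 3
C(3) = 1 + C(2) + C(1) = 1 + 3 + 1 = 5
C(4) = 1 + C(3) + C(2) = 1 + 5 + 3 = 9
C(5) = 1 + C(4) + C(3) = 1 + 9 + 5 = 15
C(6) = 1 + C(5) + C(4) = 1 + 15 + 9 = 25
C(7) = 1 + C(6) + C(5) = 1 + 25 + 15 = 41
C(8) = 1 + C(7) + C(6) = 1 + 41 + 25 = 67
C(9) = 1 + C(8) + C(7) = 1 + 67 + 41 = 109
cnt = C(9) = 109

Final answer: 109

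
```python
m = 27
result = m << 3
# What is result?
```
Trace:
  m=27
  m=27, result=216

Final answer: 216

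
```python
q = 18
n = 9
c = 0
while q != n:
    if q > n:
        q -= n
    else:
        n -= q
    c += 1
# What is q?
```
Trace:
  q=18
  q=18, n=9
  q=18, n=9, c=0
  q=9, n=9, c=1

Final answer: 9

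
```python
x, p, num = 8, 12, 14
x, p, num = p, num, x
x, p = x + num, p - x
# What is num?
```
Trace:
  x=8, p=12, num=14
  x=12, p=14, num=8
  x=20, p=2, num=8

Final answer: 8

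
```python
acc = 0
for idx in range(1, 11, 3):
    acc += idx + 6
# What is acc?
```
Trace:
  acc=0
  acc=7, idx=1
  acc=17, idx=4
  acc=30, idx=7
  acc=46, idx=10

Final answer: 46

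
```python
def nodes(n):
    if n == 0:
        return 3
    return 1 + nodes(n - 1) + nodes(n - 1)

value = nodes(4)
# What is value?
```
Call trace (a repeated sub-call is expanded the first time; later identical calls just restate its return value):
nodes(n=4)
  nodes(n=3)
    nodes(n=2)
      nodes(n=1)
        nodes(n=0)
        -> return 3
        nodes(n=0)
        -> return 3
      -> return 7
      nodes(n=1) -> return 7  (same call as traced above)
    -> return 15
    nodes(n=2) -> return 15  (same call as traced above)
  -> return 31
  nodes(n=3) -> return 31  (same call as traced above)
-> return 63

Final answer: 63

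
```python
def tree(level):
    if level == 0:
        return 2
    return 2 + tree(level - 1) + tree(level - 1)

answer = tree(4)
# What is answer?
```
Call trace (a repeated sub-call is expanded the first time; later identical calls just restate its return value):
tree(level=4)
  tree(level=3)
    tree(level=2)
      tree(level=1)
        tree(level=0)
        -> return 2
        tree(level=0)
        -> return 2
      -> return 6
      tree(level=1) -> return 6  (same call as traced above)
    -> return 14
    tree(level=2) -> return 14  (same call as traced above)
  -> return 30
  tree(level=3) -> return 30  (same call as traced above)
-> return 62

Final answer: 62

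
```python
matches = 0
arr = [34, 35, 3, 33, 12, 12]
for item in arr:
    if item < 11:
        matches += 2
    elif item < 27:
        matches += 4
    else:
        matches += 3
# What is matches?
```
Trace:
  matches=0
  matches=3, item=34
  matches=6, item=35
  matches=8, item=3
  matches=11, item=33
  matches=15, item=12
  matches=19, item=12

Final answer: 19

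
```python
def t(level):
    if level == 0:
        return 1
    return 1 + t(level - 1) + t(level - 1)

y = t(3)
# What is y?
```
Call trace (a repeated sub-call is expanded the first time; later identical calls just restate its return value):
t(level=3)
  t(level=2)
    t(level=1)
      t(level=0)
      -> return 1
      t(level=0)
      -> return 1
    -> return 3
    t(level=1) -> return 3  (same call as traced above)
  -> return 7
  t(level=2) -> return 7  (same call as traced above)
-> return 15

Final answer: 15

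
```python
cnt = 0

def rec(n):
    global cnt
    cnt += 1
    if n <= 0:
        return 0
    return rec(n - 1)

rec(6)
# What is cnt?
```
Call trace:
rec(n=6)
  rec(n=5)
    rec(n=4)
      rec(n=3)
        rec(n=2)
          rec(n=1)
            rec(n=0)
            -> return 0
          -> return 0
        -> return 0
      -> return 0
    -> return 0
  -> return 0
-> return 0

cnt is incremented once per call. rec is entered once for each n = 6, 5, 4, 3, 2, 1, 0 (the n <= 0 call returns without recursing), i.e. 6 + 1 calls.
cnt = 7

Final answer: 7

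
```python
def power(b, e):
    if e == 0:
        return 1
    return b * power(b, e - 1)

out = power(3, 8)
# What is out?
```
Call trace:
power(b=3, e=8)
  power(b=3, e=7)
    power(b=3, e=6)
      power(b=3, e=5)
        power(b=3, e=4)
          power(b=3, e=3)
            power(b=3, e=2)
              power(b=3, e=1)
                power(b=3, e=0)
                -> return 1
              -> return 3
            -> return 9
          -> return 27
        -> return 81
      -> return 243
    -> return 729
  -> return 2187
-> return 6561

Final answer: 6561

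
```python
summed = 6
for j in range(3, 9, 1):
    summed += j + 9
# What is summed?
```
Trace:
  summed=6
  summed=18, j=3
  summed=31, j=4
  summed=45, j=5
  summed=60, j=6
  summed=76, j=7
  summed=93, j=8

Final answer: 93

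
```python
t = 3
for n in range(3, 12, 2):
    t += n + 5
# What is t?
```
Trace:
  t=3
  t=11, n=3
  t=21, n=5
  t=33, n=7
  t=47, n=9
  t=63, n=11

Final answer: 63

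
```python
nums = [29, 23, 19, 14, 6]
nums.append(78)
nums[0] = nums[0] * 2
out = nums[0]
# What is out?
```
Trace:
  nums=[29, 23, 19, 14, 6]
  nums=[29, 23, 19, 14, 6, 78]
  nums=[58, 23, 19, 14, 6, 78]
  nums=[58, 23, 19, 14, 6, 78], out=58

Final answer: 58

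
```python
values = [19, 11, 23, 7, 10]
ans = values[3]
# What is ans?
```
Trace:
  values=[19, 11, 23, 7, 10]
  values=[19, 11, 23, 7, 10], ans=7

Final answer: 7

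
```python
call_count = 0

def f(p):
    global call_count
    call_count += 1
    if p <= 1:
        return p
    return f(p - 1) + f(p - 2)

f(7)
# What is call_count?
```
Call trace (a repeated sub-call is expanded the first time; later identical calls just restate its return value):
f(p=7)
  f(p=6)
    f(p=5)
      f(p=4)
        f(p=3)
          f(p=2)
            f(p=1)
            -> return 1
            f(p=0)
            -> return 0
          -> return 1
          f(p=1)
          -> return 1
        -> return 2
        f(p=2) -> return 1  (same call as traced above)
      -> return 3
      f(p=3) -> return 2  (same call as traced above)
    -> return 5
    f(p=4) -> return 3  (same call as traced above)
  -> return 8
  f(p=5) -> return 5  (same call as traced above)
-> return 13

call_count is incremented once per call, so count the calls in each subtree. Let C(p) = number of calls made by f(p).
C(0) = C(1) = 1 (base case, no recursion); C(p) = 1 + C(p - 1) + C(p - 2) otherwise.
C(2) = 1 + C(1) + C(0) = 1 + 1 + 1 = 3
C(3) = 1 + C(2) + C(1) = 1 + 3 + 1 = 5
C(4) = 1 + C(3) + C(2) = 1 + 5 + 3 = 9
C(5) = 1 + C(4) + C(3) = 1 + 9 + 5 = 15
C(6) = 1 + C(5) + C(4) = 1 + 15 + 9 = 25
C(7) = 1 + C(6) + C(5) = 1 + 25 + 15 = 41
call_count = C(7) = 41

Final answer: 41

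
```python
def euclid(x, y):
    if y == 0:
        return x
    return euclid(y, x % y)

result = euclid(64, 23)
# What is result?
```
Call trace:
euclid(x=64, y=23)
  euclid(x=23, y=18)
    euclid(x=18, y=5)
      euclid(x=5, y=3)
        euclid(x=3, y=2)
          euclid(x=2, y=1)
            euclid(x=1, y=0)
            -> return 1
          -> return 1
        -> return 1
      -> return 1
    -> return 1
  -> return 1
-> return 1

Final answer: 1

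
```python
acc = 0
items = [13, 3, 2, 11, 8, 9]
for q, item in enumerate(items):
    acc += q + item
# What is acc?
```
Trace:
  acc=0
  acc=13, q=0, item=13
  acc=17, q=1, item=3
  acc=21, q=2, item=2
  acc=35, q=3, item=11
  acc=47, q=4, item=8
  acc=61, q=5, item=9

Final answer: 61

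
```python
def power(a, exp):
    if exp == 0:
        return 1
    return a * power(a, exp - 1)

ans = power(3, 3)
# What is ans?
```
Call trace:
power(a=3, exp=3)
  power(a=3, exp=2)
    power(a=3, exp=1)
      power(a=3, exp=0)
      -> return 1
    -> return 3
  -> return 9
-> return 27

Final answer: 27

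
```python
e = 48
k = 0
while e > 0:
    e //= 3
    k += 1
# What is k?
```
Trace:
  e=48
  e=48, k=0
  e=16, k=1
  e=5, k=2
  e=1, k=3
  e=0, k=4

Final answer: 4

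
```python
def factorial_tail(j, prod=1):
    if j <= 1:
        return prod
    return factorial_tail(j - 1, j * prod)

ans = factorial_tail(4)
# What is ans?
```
Call trace:
factorial_tail(j=4, prod=1)
  factorial_tail(j=3, prod=4)
    factorial_tail(j=2, prod=12)
      factorial_tail(j=1, prod=24)
      -> return 24
    -> return 24
  -> return 24
-> return 24

Final answer: 24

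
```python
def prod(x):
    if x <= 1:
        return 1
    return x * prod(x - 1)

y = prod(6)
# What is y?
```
Call trace:
prod(x=6)
  prod(x=5)
    prod(x=4)
      prod(x=3)
        prod(x=2)
          prod(x=1)
          -> return 1
        -> return 2
      -> return 6
    -> return 24
  -> return 120
-> return 720

Final answer: 720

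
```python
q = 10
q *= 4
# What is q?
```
Trace:
  q=10
  q=40

Final answer: 40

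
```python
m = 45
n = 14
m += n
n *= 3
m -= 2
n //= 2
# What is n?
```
Trace:
  m=45
  m=45, n=14
  m=59, n=14
  m=59, n=42
  m=57, n=42
  m=57, n=21

Final answer: 21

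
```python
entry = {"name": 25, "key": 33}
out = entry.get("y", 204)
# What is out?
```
Trace:
  entry={'name': 25, 'key': 33}
  entry={'name': 25, 'key': 33}, out=204

Final answer: 204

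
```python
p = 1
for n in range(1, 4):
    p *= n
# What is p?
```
Trace:
  p=1
  p=1, n=1
  p=2, n=2
  p=6, n=3

Final answer: 6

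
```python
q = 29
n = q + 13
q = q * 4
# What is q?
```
Trace:
  q=29
  q=29, n=42
  q=116, n=42

Final answer: 116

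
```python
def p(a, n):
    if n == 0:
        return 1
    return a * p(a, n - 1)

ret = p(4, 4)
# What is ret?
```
Call trace:
p(a=4, n=4)
  p(a=4, n=3)
    p(a=4, n=2)
      p(a=4, n=1)
        p(a=4, n=0)
        -> return 1
      -> return 4
    -> return 16
  -> return 64
-> return 256

Final answer: 256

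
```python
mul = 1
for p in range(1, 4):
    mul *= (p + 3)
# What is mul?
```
Trace:
  mul=1
  mul=4, p=1
  mul=20, p=2
  mul=120, p=3

Final answer: 120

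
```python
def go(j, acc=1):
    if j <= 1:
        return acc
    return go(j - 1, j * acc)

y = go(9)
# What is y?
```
Call trace:
go(j=9, acc=1)
  go(j=8, acc=9)
    go(j=7, acc=72)
      go(j=6, acc=504)
        go(j=5, acc=3024)
          go(j=4, acc=15120)
            go(j=3, acc=60480)
              go(j=2, acc=181440)
                go(j=1, acc=362880)
                -> return 362880
              -> return 362880
            -> return 362880
          -> return 362880
        -> return 362880
      -> return 362880
    -> return 362880
  -> return 362880
-> return 362880

Final answer: 362880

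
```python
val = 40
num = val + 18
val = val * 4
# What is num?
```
Trace:
  val=40
  val=40, num=58
  val=160, num=58

Final answer: 58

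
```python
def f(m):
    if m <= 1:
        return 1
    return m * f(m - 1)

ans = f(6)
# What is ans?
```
Call trace:
f(m=6)
  f(m=5)
    f(m=4)
      f(m=3)
        f(m=2)
          f(m=1)
          -> return 1
        -> return 2
      -> return 6
    -> return 24
  -> return 120
-> return 720

Final answer: 720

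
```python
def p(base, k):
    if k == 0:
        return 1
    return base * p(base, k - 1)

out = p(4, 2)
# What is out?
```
Call trace:
p(base=4, k=2)
  p(base=4, k=1)
    p(base=4, k=0)
    -> return 1
  -> return 4
-> return 16

Final answer: 16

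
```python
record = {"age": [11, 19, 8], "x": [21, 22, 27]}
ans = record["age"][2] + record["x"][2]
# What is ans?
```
Trace:
  record={'age': [11, 19, 8], 'x': [21, 22, 27]}
  record={'age': [11, 19, 8], 'x': [21, 22, 27]}, ans=35

Final answer: 35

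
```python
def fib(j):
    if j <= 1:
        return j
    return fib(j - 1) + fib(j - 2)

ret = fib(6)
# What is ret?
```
Call trace (a repeated sub-call is expanded the first time; later identical calls just restate its return value):
fib(j=6)
  fib(j=5)
    fib(j=4)
      fib(j=3)
        fib(j=2)
          fib(j=1)
          -> return 1
          fib(j=0)
          -> return 0
        -> return 1
        fib(j=1)
        -> return 1
      -> return 2
      fib(j=2) -> return 1  (same call as traced above)
    -> return 3
    fib(j=3) -> return 2  (same call as traced above)
  -> return 5
  fib(j=4) -> return 3  (same call as traced above)
-> return 8

Final answer: 8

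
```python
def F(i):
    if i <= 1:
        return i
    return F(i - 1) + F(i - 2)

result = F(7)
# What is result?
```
Call trace (a repeated sub-call is expanded the first time; later identical calls just restate its return value):
F(i=7)
  F(i=6)
    F(i=5)
      F(i=4)
        F(i=3)
          F(i=2)
            F(i=1)
            -> return 1
            F(i=0)
            -> return 0
          -> return 1
          F(i=1)
          -> return 1
        -> return 2
        F(i=2) -> return 1  (same call as traced above)
      -> return 3
      F(i=3) -> return 2  (same call as traced above)
    -> return 5
    F(i=4) -> return 3  (same call as traced above)
  -> return 8
  F(i=5) -> return 5  (same call as traced above)
-> return 13

Final answer: 13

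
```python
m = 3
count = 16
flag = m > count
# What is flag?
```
Trace:
  m=3
  m=3, count=16
  m=3, count=16, flag=False

Final answer: False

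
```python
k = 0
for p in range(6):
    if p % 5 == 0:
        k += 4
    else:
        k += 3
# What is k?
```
Trace:
  k=0
  k=4, p=0
  k=7, p=1
  k=10, p=2
  k=13, p=3
  k=16, p=4
  k=20, p=5

Final answer: 20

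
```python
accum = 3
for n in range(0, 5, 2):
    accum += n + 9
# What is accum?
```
Trace:
  accum=3
  accum=12, n=0
  accum=23, n=2
  accum=36, n=4

Final answer: 36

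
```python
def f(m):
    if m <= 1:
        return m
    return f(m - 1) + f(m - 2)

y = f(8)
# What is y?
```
Call trace (a repeated sub-call is expanded the first time; later identical calls just restate its return value):
f(m=8)
  f(m=7)
    f(m=6)
      f(m=5)
        f(m=4)
          f(m=3)
            f(m=2)
              f(m=1)
              -> return 1
              f(m=0)
              -> return 0
            -> return 1
            f(m=1)
            -> return 1
          -> return 2
          f(m=2) -> return 1  (same call as traced above)
        -> return 3
        f(m=3) -> return 2  (same call as traced above)
      -> return 5
      f(m=4) -> return 3  (same call as traced above)
    -> return 8
    f(m=5) -> return 5  (same call as traced above)
  -> return 13
  f(m=6) -> return 8  (same call as traced above)
-> return 21

Final answer: 21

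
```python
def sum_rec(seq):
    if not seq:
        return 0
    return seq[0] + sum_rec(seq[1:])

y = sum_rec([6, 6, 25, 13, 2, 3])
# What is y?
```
Call trace:
sum_rec(seq=[6, 6, 25, 13, 2, 3])
  sum_rec(seq=[6, 25, 13, 2, 3])
    sum_rec(seq=[25, 13, 2, 3])
      sum_rec(seq=[13, 2, 3])
        sum_rec(seq=[2, 3])
          sum_rec(seq=[3])
            sum_rec(seq=[])
            -> return 0
          -> return 3
        -> return 5
      -> return 18
    -> return 43
  -> return 49
-> return 55

Final answer: 55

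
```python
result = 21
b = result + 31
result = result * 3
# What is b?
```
Trace:
  result=21
  result=21, b=52
  result=63, b=52

Final answer: 52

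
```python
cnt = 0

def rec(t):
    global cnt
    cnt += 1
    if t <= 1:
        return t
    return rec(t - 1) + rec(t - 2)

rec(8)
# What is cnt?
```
Call trace (a repeated sub-call is expanded the first time; later identical calls just restate its return value):
rec(t=8)
  rec(t=7)
    rec(t=6)
      rec(t=5)
        rec(t=4)
          rec(t=3)
            rec(t=2)
              rec(t=1)
              -> return 1
              rec(t=0)
              -> return 0
            -> return 1
            rec(t=1)
            -> return 1
          -> return 2
          rec(t=2) -> return 1  (same call as traced above)
        -> return 3
        rec(t=3) -> return 2  (same call as traced above)
      -> return 5
      rec(t=4) -> return 3  (same call as traced above)
    -> return 8
    rec(t=5) -> return 5  (same call as traced above)
  -> return 13
  rec(t=6) -> return 8  (same call as traced above)
-> return 21

cnt is incremented once per call, so count the calls in each subtree. Let C(t) = number of calls made by rec(t).
C(0) = C(1) = 1 (base case, no recursion); C(t) = 1 + C(t - 1) + C(t - 2) otherwise.
C(2) = 1 + C(1) + C(0) = 1 + 1 + 1 = 3
C(3) = 1 + C(2) + C(1) = 1 + 3 + 1 = 5
C(4) = 1 + C(3) + C(2) = 1 + 5 + 3 = 9
C(5) = 1 + C(4) + C(3) = 1 + 9 + 5 = 15
C(6) = 1 + C(5) + C(4) = 1 + 15 + 9 = 25
C(7) = 1 + C(6) + C(5) = 1 + 25 + 15 = 41
C(8) = 1 + C(7) + C(6) = 1 + 41 + 25 = 67
cnt = C(8) = 67

Final answer: 67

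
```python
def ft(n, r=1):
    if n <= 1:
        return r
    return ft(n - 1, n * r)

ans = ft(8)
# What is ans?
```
Call trace:
ft(n=8, r=1)
  ft(n=7, r=8)
    ft(n=6, r=56)
      ft(n=5, r=336)
        ft(n=4, r=1680)
          ft(n=3, r=6720)
            ft(n=2, r=20160)
              ft(n=1, r=40320)
              -> return 40320
            -> return 40320
          -> return 40320
        -> return 40320
      -> return 40320
    -> return 40320
  -> return 40320
-> return 40320

Final answer: 40320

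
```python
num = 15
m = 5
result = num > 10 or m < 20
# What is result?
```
Trace:
  num=15
  num=15, m=5
  num=15, m=5, result=True

Final answer: True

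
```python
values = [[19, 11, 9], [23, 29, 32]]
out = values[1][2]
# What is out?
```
Trace:
  values=[[19, 11, 9], [23, 29, 32]]
  values=[[19, 11, 9], [23, 29, 32]], out=32

Final answer: 32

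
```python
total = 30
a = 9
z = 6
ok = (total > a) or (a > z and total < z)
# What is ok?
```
Trace:
  total=30
  total=30, a=9
  total=30, a=9, z=6
  total=30, a=9, z=6, ok=True

Final answer: True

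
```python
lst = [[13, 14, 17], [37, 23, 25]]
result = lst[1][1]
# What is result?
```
Trace:
  lst=[[13, 14, 17], [37, 23, 25]]
  lst=[[13, 14, 17], [37, 23, 25]], result=23

Final answer: 23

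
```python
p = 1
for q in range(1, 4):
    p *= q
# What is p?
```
Trace:
  p=1
  p=1, q=1
  p=2, q=2
  p=6, q=3

Final answer: 6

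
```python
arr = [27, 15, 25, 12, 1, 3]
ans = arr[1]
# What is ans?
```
Trace:
  arr=[27, 15, 25, 12, 1, 3]
  arr=[27, 15, 25, 12, 1, 3], ans=15

Final answer: 15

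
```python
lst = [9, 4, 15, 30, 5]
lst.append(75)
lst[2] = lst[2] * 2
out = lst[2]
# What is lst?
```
Trace:
  lst=[9, 4, 15, 30, 5]
  lst=[9, 4, 15, 30, 5, 75]
  lst=[9, 4, 30, 30, 5, 75]
  lst=[9, 4, 30, 30, 5, 75], out=30

Final answer: [9, 4, 30, 30, 5, 75]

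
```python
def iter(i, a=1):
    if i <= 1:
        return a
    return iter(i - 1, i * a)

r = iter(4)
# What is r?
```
Call trace:
iter(i=4, a=1)
  iter(i=3, a=4)
    iter(i=2, a=12)
      iter(i=1, a=24)
      -> return 24
    -> return 24
  -> return 24
-> return 24

Final answer: 24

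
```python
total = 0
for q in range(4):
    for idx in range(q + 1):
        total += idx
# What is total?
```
Trace:
  total=0
  total=0, q=0, idx=0
  total=0, q=1, idx=0
  total=1, q=1, idx=1
  total=1, q=2, idx=0
  total=2, q=2, idx=1
  total=4, q=2, idx=2
  total=4, q=3, idx=0
  total=5, q=3, idx=1
  total=7, q=3, idx=2
  total=10, q=3, idx=3

Final answer: 10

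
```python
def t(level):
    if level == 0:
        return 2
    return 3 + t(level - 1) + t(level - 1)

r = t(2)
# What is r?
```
Call trace (a repeated sub-call is expanded the first time; later identical calls just restate its return value):
t(level=2)
  t(level=1)
    t(level=0)
    -> return 2
    t(level=0)
    -> return 2
  -> return 7
  t(level=1) -> return 7  (same call as traced above)
-> return 17

Final answer: 17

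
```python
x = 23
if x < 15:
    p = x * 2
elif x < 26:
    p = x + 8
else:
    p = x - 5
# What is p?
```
Trace:
  x=23
  x=23, p=31

Final answer: 31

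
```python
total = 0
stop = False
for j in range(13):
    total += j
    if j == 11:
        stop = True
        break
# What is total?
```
Trace:
  total=0
  total=0, stop=False
  total=0, stop=False, j=0
  total=1, stop=False, j=1
  total=3, stop=False, j=2
  total=6, stop=False, j=3
  total=10, stop=False, j=4
  total=15, stop=False, j=5
  total=21, stop=False, j=6
  total=28, stop=False, j=7
  total=36, stop=False, j=8
  total=45, stop=False, j=9
  total=55, stop=False, j=10
  total=66, stop=True, j=11

Final answer: 66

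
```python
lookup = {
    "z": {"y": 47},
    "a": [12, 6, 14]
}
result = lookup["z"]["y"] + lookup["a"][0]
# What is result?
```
Trace:
  lookup={'z': {'y': 47}, 'a': [12, 6, 14]}
  lookup={'z': {'y': 47}, 'a': [12, 6, 14]}, result=59

Final answer: 59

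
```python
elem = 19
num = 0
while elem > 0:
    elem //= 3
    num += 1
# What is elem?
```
Trace:
  elem=19
  elem=19, num=0
  elem=6, num=1
  elem=2, num=2
  elem=0, num=3

Final answer: 0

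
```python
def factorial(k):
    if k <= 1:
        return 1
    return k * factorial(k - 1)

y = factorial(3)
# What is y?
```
Call trace:
factorial(k=3)
  factorial(k=2)
    factorial(k=1)
    -> return 1
  -> return 2
-> return 6

Final answer: 6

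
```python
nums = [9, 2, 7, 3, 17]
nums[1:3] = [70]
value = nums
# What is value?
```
Trace:
  nums=[9, 2, 7, 3, 17]
  nums=[9, 70, 3, 17]
  nums=[9, 70, 3, 17], value=[9, 70, 3, 17]

Final answer: [9, 70, 3, 17]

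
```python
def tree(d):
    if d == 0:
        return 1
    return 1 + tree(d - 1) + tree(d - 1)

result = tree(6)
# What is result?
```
Call trace (a repeated sub-call is expanded the first time; later identical calls just restate its return value):
tree(d=6)
  tree(d=5)
    tree(d=4)
      tree(d=3)
        tree(d=2)
          tree(d=1)
            tree(d=0)
            -> return 1
            tree(d=0)
            -> return 1
          -> return 3
          tree(d=1) -> return 3  (same call as traced above)
        -> return 7
        tree(d=2) -> return 7  (same call as traced above)
      -> return 15
      tree(d=3) -> return 15  (same call as traced above)
    -> return 31
    tree(d=4) -> return 31  (same call as traced above)
  -> return 63
  tree(d=5) -> return 63  (same call as traced above)
-> return 127

Final answer: 127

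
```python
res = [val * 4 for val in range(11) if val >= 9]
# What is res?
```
Trace:
  val=0
  val=1
  val=2
  val=3
  val=4
  val=5
  val=6
  val=7
  val=8
  val=9
  val=10
  res=[36, 40]

Final answer: [36, 40]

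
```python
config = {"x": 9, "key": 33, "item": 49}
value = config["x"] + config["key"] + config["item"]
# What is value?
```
Trace:
  config={'x': 9, 'key': 33, 'item': 49}
  config={'x': 9, 'key': 33, 'item': 49}, value=91

Final answer: 91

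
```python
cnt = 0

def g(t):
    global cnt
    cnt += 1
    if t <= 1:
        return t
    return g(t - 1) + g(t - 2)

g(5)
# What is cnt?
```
Call trace (a repeated sub-call is expanded the first time; later identical calls just restate its return value):
g(t=5)
  g(t=4)
    g(t=3)
      g(t=2)
        g(t=1)
        -> return 1
        g(t=0)
        -> return 0
      -> return 1
      g(t=1)
      -> return 1
    -> return 2
    g(t=2) -> return 1  (same call as traced above)
  -> return 3
  g(t=3) -> return 2  (same call as traced above)
-> return 5

cnt is incremented once per call, so count the calls in each subtree. Let C(t) = number of calls made by g(t).
C(0) = C(1) = 1 (base case, no recursion); C(t) = 1 + C(t - 1) + C(t - 2) otherwise.
C(2) = 1 + C(1) + C(0) = 1 + 1 + 1 = 3
C(3) = 1 + C(2) + C(1) = 1 + 3 + 1 = 5
C(4) = 1 + C(3) + C(2) = 1 + 5 + 3 = 9
C(5) = 1 + C(4) + C(3) = 1 + 9 + 5 = 15
cnt = C(5) = 15

Final answer: 15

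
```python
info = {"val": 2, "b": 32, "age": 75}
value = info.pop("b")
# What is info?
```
Trace:
  info={'val': 2, 'b': 32, 'age': 75}
  info={'val': 2, 'age': 75}, value=32

Final answer: {'val': 2, 'age': 75}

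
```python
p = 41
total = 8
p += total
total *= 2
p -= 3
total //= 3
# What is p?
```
Trace:
  p=41
  p=41, total=8
  p=49, total=8
  p=49, total=16
  p=46, total=16
  p=46, total=5

Final answer: 46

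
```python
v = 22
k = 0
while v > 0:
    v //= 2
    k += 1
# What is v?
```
Trace:
  v=22
  v=22, k=0
  v=11, k=1
  v=5, k=2
  v=2, k=3
  v=1, k=4
  v=0, k=5

Final answer: 0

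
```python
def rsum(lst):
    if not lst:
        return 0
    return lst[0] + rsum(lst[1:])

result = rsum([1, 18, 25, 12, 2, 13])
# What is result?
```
Call trace:
rsum(lst=[1, 18, 25, 12, 2, 13])
  rsum(lst=[18, 25, 12, 2, 13])
    rsum(lst=[25, 12, 2, 13])
      rsum(lst=[12, 2, 13])
        rsum(lst=[2, 13])
          rsum(lst=[13])
            rsum(lst=[])
            -> return 0
          -> return 13
        -> return 15
      -> return 27
    -> return 52
  -> return 70
-> return 71

Final answer: 71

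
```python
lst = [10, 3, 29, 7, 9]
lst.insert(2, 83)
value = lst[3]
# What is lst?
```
Trace:
  lst=[10, 3, 29, 7, 9]
  lst=[10, 3, 83, 29, 7, 9]
  lst=[10, 3, 83, 29, 7, 9], value=29

Final answer: [10, 3, 83, 29, 7, 9]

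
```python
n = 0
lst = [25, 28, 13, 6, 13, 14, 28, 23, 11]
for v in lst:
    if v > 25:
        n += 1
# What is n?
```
Trace:
  n=0
  n=0, v=25
  n=1, v=28
  n=1, v=13
  n=1, v=6
  n=1, v=13
  n=1, v=14
  n=2, v=28
  n=2, v=23
  n=2, v=11

Final answer: 2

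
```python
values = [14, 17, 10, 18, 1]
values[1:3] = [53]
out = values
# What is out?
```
Trace:
  values=[14, 17, 10, 18, 1]
  values=[14, 53, 18, 1]
  values=[14, 53, 18, 1], out=[14, 53, 18, 1]

Final answer: [14, 53, 18, 1]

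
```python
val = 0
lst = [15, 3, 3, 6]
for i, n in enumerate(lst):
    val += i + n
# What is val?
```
Trace:
  val=0
  val=15, i=0, n=15
  val=19, i=1, n=3
  val=24, i=2, n=3
  val=33, i=3, n=6

Final answer: 33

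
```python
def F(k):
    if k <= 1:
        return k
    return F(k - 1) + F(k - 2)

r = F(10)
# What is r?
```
Call trace (a repeated sub-call is expanded the first time; later identical calls just restate its return value):
F(k=10)
  F(k=9)
    F(k=8)
      F(k=7)
        F(k=6)
          F(k=5)
            F(k=4)
              F(k=3)
                F(k=2)
                  F(k=1)
                  -> return 1
                  F(k=0)
                  -> return 0
                -> return 1
                F(k=1)
                -> return 1
              -> return 2
              F(k=2) -> return 1  (same call as traced above)
            -> return 3
            F(k=3) -> return 2  (same call as traced above)
          -> return 5
          F(k=4) -> return 3  (same call as traced above)
        -> return 8
        F(k=5) -> return 5  (same call as traced above)
      -> return 13
      F(k=6) -> return 8  (same call as traced above)
    -> return 21
    F(k=7) -> return 13  (same call as traced above)
  -> return 34
  F(k=8) -> return 21  (same call as traced above)
-> return 55

Final answer: 55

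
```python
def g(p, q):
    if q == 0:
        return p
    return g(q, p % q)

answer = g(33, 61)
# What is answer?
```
Call trace:
g(p=33, q=61)
  g(p=61, q=33)
    g(p=33, q=28)
      g(p=28, q=5)
        g(p=5, q=3)
          g(p=3, q=2)
            g(p=2, q=1)
              g(p=1, q=0)
              -> return 1
            -> return 1
          -> return 1
        -> return 1
      -> return 1
    -> return 1
  -> return 1
-> return 1

Final answer: 1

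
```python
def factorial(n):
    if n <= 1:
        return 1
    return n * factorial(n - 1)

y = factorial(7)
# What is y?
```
Call trace:
factorial(n=7)
  factorial(n=6)
    factorial(n=5)
      factorial(n=4)
        factorial(n=3)
          factorial(n=2)
            factorial(n=1)
            -> return 1
          -> return 2
        -> return 6
      -> return 24
    -> return 120
  -> return 720
-> return 5040

Final answer: 5040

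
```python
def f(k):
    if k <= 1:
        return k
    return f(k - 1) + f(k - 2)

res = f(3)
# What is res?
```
Call trace:
f(k=3)
  f(k=2)
    f(k=1)
    -> return 1
    f(k=0)
    -> return 0
  -> return 1
  f(k=1)
  -> return 1
-> return 2

Final answer: 2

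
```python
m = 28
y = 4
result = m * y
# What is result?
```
Trace:
  m=28
  m=28, y=4
  m=28, y=4, result=112

Final answer: 112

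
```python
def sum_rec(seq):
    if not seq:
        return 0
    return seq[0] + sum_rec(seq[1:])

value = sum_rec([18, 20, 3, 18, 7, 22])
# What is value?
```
Call trace:
sum_rec(seq=[18, 20, 3, 18, 7, 22])
  sum_rec(seq=[20, 3, 18, 7, 22])
    sum_rec(seq=[3, 18, 7, 22])
      sum_rec(seq=[18, 7, 22])
        sum_rec(seq=[7, 22])
          sum_rec(seq=[22])
            sum_rec(seq=[])
            -> return 0
          -> return 22
        -> return 29
      -> return 47
    -> return 50
  -> return 70
-> return 88

Final answer: 88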